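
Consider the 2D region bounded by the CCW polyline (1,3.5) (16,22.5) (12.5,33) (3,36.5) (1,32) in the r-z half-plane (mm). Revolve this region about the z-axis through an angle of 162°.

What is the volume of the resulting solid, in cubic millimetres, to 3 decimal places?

Profile (r,z), 5 vertices: (1,3.5) (16,22.5) (12.5,33) (3,36.5) (1,32)
edge 0: (1,3.5)→(16,22.5)  cross = 1·22.5 − 16·3.5 = -33.5000; (r_i+r_j)·cross = 17·-33.5000 = -569.5000
edge 1: (16,22.5)→(12.5,33)  cross = 16·33 − 12.5·22.5 = 246.7500; (r_i+r_j)·cross = 28.5·246.7500 = 7032.3750
edge 2: (12.5,33)→(3,36.5)  cross = 12.5·36.5 − 3·33 = 357.2500; (r_i+r_j)·cross = 15.5·357.2500 = 5537.3750
edge 3: (3,36.5)→(1,32)  cross = 3·32 − 1·36.5 = 59.5000; (r_i+r_j)·cross = 4·59.5000 = 238.0000
edge 4: (1,32)→(1,3.5)  cross = 1·3.5 − 1·32 = -28.5000; (r_i+r_j)·cross = 2·-28.5000 = -57.0000
Σcross = 601.5000 → A = |Σcross|/2 = 300.7500 mm²
Σ(r_i+r_j)·cross = 12181.2500 → first moment M = |Σ|/6 = 2030.2083
R_c = M/A = 2030.2083/300.7500 = 6.7505 mm
θ = 162° = 2.827433 rad
V = θ·R_c·A = 2.827433·6.7505·300.7500 = 5740.279 mm³

Volume = 5740.279 mm³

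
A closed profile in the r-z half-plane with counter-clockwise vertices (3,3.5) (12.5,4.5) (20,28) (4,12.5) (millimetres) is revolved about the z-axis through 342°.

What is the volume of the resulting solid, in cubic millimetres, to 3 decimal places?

Profile (r,z), 4 vertices: (3,3.5) (12.5,4.5) (20,28) (4,12.5)
edge 0: (3,3.5)→(12.5,4.5)  cross = 3·4.5 − 12.5·3.5 = -30.2500; (r_i+r_j)·cross = 15.5·-30.2500 = -468.8750
edge 1: (12.5,4.5)→(20,28)  cross = 12.5·28 − 20·4.5 = 260.0000; (r_i+r_j)·cross = 32.5·260.0000 = 8450.0000
edge 2: (20,28)→(4,12.5)  cross = 20·12.5 − 4·28 = 138.0000; (r_i+r_j)·cross = 24·138.0000 = 3312.0000
edge 3: (4,12.5)→(3,3.5)  cross = 4·3.5 − 3·12.5 = -23.5000; (r_i+r_j)·cross = 7·-23.5000 = -164.5000
Σcross = 344.2500 → A = |Σcross|/2 = 172.1250 mm²
Σ(r_i+r_j)·cross = 11128.6250 → first moment M = |Σ|/6 = 1854.7708
R_c = M/A = 1854.7708/172.1250 = 10.7757 mm
θ = 342° = 5.969026 rad
V = θ·R_c·A = 5.969026·10.7757·172.1250 = 11071.175 mm³

Volume = 11071.175 mm³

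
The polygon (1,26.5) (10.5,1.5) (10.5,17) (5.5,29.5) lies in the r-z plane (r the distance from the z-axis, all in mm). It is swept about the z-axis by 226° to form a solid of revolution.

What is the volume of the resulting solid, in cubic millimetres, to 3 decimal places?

Volume = 2925.956 mm³

Profile (r,z), 4 vertices: (1,26.5) (10.5,1.5) (10.5,17) (5.5,29.5)
edge 0: (1,26.5)→(10.5,1.5)  cross = 1·1.5 − 10.5·26.5 = -276.7500; (r_i+r_j)·cross = 11.5·-276.7500 = -3182.6250
edge 1: (10.5,1.5)→(10.5,17)  cross = 10.5·17 − 10.5·1.5 = 162.7500; (r_i+r_j)·cross = 21·162.7500 = 3417.7500
edge 2: (10.5,17)→(5.5,29.5)  cross = 10.5·29.5 − 5.5·17 = 216.2500; (r_i+r_j)·cross = 16·216.2500 = 3460.0000
edge 3: (5.5,29.5)→(1,26.5)  cross = 5.5·26.5 − 1·29.5 = 116.2500; (r_i+r_j)·cross = 6.5·116.2500 = 755.6250
Σcross = 218.5000 → A = |Σcross|/2 = 109.2500 mm²
Σ(r_i+r_j)·cross = 4450.7500 → first moment M = |Σ|/6 = 741.7917
R_c = M/A = 741.7917/109.2500 = 6.7899 mm
θ = 226° = 3.944444 rad
V = θ·R_c·A = 3.944444·6.7899·109.2500 = 2925.956 mm³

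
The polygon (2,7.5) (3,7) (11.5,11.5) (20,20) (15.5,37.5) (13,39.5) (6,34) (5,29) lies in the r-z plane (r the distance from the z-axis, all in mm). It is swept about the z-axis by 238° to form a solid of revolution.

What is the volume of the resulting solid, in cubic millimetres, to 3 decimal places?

Profile (r,z), 8 vertices: (2,7.5) (3,7) (11.5,11.5) (20,20) (15.5,37.5) (13,39.5) (6,34) (5,29)
edge 0: (2,7.5)→(3,7)  cross = 2·7 − 3·7.5 = -8.5000; (r_i+r_j)·cross = 5·-8.5000 = -42.5000
edge 1: (3,7)→(11.5,11.5)  cross = 3·11.5 − 11.5·7 = -46.0000; (r_i+r_j)·cross = 14.5·-46.0000 = -667.0000
edge 2: (11.5,11.5)→(20,20)  cross = 11.5·20 − 20·11.5 = 0.0000; (r_i+r_j)·cross = 31.5·0.0000 = 0.0000
edge 3: (20,20)→(15.5,37.5)  cross = 20·37.5 − 15.5·20 = 440.0000; (r_i+r_j)·cross = 35.5·440.0000 = 15620.0000
edge 4: (15.5,37.5)→(13,39.5)  cross = 15.5·39.5 − 13·37.5 = 124.7500; (r_i+r_j)·cross = 28.5·124.7500 = 3555.3750
edge 5: (13,39.5)→(6,34)  cross = 13·34 − 6·39.5 = 205.0000; (r_i+r_j)·cross = 19·205.0000 = 3895.0000
edge 6: (6,34)→(5,29)  cross = 6·29 − 5·34 = 4.0000; (r_i+r_j)·cross = 11·4.0000 = 44.0000
edge 7: (5,29)→(2,7.5)  cross = 5·7.5 − 2·29 = -20.5000; (r_i+r_j)·cross = 7·-20.5000 = -143.5000
Σcross = 698.7500 → A = |Σcross|/2 = 349.3750 mm²
Σ(r_i+r_j)·cross = 22261.3750 → first moment M = |Σ|/6 = 3710.2292
R_c = M/A = 3710.2292/349.3750 = 10.6196 mm
θ = 238° = 4.153884 rad
V = θ·R_c·A = 4.153884·10.6196·349.3750 = 15411.860 mm³

Volume = 15411.860 mm³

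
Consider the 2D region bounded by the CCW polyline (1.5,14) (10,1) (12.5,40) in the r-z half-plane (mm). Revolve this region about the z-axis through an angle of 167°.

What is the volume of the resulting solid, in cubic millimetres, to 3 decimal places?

Profile (r,z), 3 vertices: (1.5,14) (10,1) (12.5,40)
edge 0: (1.5,14)→(10,1)  cross = 1.5·1 − 10·14 = -138.5000; (r_i+r_j)·cross = 11.5·-138.5000 = -1592.7500
edge 1: (10,1)→(12.5,40)  cross = 10·40 − 12.5·1 = 387.5000; (r_i+r_j)·cross = 22.5·387.5000 = 8718.7500
edge 2: (12.5,40)→(1.5,14)  cross = 12.5·14 − 1.5·40 = 115.0000; (r_i+r_j)·cross = 14·115.0000 = 1610.0000
Σcross = 364.0000 → A = |Σcross|/2 = 182.0000 mm²
Σ(r_i+r_j)·cross = 8736.0000 → first moment M = |Σ|/6 = 1456.0000
R_c = M/A = 1456.0000/182.0000 = 8.0000 mm
θ = 167° = 2.914700 rad
V = θ·R_c·A = 2.914700·8.0000·182.0000 = 4243.803 mm³

Volume = 4243.803 mm³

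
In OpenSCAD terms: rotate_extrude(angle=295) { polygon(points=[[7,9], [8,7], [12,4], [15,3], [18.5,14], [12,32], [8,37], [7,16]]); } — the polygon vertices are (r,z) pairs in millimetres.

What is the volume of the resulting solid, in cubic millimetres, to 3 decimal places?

Volume = 14745.723 mm³

Profile (r,z), 8 vertices: (7,9) (8,7) (12,4) (15,3) (18.5,14) (12,32) (8,37) (7,16)
edge 0: (7,9)→(8,7)  cross = 7·7 − 8·9 = -23.0000; (r_i+r_j)·cross = 15·-23.0000 = -345.0000
edge 1: (8,7)→(12,4)  cross = 8·4 − 12·7 = -52.0000; (r_i+r_j)·cross = 20·-52.0000 = -1040.0000
edge 2: (12,4)→(15,3)  cross = 12·3 − 15·4 = -24.0000; (r_i+r_j)·cross = 27·-24.0000 = -648.0000
edge 3: (15,3)→(18.5,14)  cross = 15·14 − 18.5·3 = 154.5000; (r_i+r_j)·cross = 33.5·154.5000 = 5175.7500
edge 4: (18.5,14)→(12,32)  cross = 18.5·32 − 12·14 = 424.0000; (r_i+r_j)·cross = 30.5·424.0000 = 12932.0000
edge 5: (12,32)→(8,37)  cross = 12·37 − 8·32 = 188.0000; (r_i+r_j)·cross = 20·188.0000 = 3760.0000
edge 6: (8,37)→(7,16)  cross = 8·16 − 7·37 = -131.0000; (r_i+r_j)·cross = 15·-131.0000 = -1965.0000
edge 7: (7,16)→(7,9)  cross = 7·9 − 7·16 = -49.0000; (r_i+r_j)·cross = 14·-49.0000 = -686.0000
Σcross = 487.5000 → A = |Σcross|/2 = 243.7500 mm²
Σ(r_i+r_j)·cross = 17183.7500 → first moment M = |Σ|/6 = 2863.9583
R_c = M/A = 2863.9583/243.7500 = 11.7496 mm
θ = 295° = 5.148721 rad
V = θ·R_c·A = 5.148721·11.7496·243.7500 = 14745.723 mm³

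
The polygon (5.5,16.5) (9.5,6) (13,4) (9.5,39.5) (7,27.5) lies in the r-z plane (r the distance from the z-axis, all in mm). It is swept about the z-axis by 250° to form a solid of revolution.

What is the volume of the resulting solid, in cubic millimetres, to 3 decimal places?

Volume = 5267.985 mm³

Profile (r,z), 5 vertices: (5.5,16.5) (9.5,6) (13,4) (9.5,39.5) (7,27.5)
edge 0: (5.5,16.5)→(9.5,6)  cross = 5.5·6 − 9.5·16.5 = -123.7500; (r_i+r_j)·cross = 15·-123.7500 = -1856.2500
edge 1: (9.5,6)→(13,4)  cross = 9.5·4 − 13·6 = -40.0000; (r_i+r_j)·cross = 22.5·-40.0000 = -900.0000
edge 2: (13,4)→(9.5,39.5)  cross = 13·39.5 − 9.5·4 = 475.5000; (r_i+r_j)·cross = 22.5·475.5000 = 10698.7500
edge 3: (9.5,39.5)→(7,27.5)  cross = 9.5·27.5 − 7·39.5 = -15.2500; (r_i+r_j)·cross = 16.5·-15.2500 = -251.6250
edge 4: (7,27.5)→(5.5,16.5)  cross = 7·16.5 − 5.5·27.5 = -35.7500; (r_i+r_j)·cross = 12.5·-35.7500 = -446.8750
Σcross = 260.7500 → A = |Σcross|/2 = 130.3750 mm²
Σ(r_i+r_j)·cross = 7244.0000 → first moment M = |Σ|/6 = 1207.3333
R_c = M/A = 1207.3333/130.3750 = 9.2605 mm
θ = 250° = 4.363323 rad
V = θ·R_c·A = 4.363323·9.2605·130.3750 = 5267.985 mm³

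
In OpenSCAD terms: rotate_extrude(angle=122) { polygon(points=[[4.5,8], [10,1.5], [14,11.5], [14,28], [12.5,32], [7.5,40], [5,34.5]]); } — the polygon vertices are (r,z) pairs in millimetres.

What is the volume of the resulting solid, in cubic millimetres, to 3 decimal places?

Volume = 5358.166 mm³

Profile (r,z), 7 vertices: (4.5,8) (10,1.5) (14,11.5) (14,28) (12.5,32) (7.5,40) (5,34.5)
edge 0: (4.5,8)→(10,1.5)  cross = 4.5·1.5 − 10·8 = -73.2500; (r_i+r_j)·cross = 14.5·-73.2500 = -1062.1250
edge 1: (10,1.5)→(14,11.5)  cross = 10·11.5 − 14·1.5 = 94.0000; (r_i+r_j)·cross = 24·94.0000 = 2256.0000
edge 2: (14,11.5)→(14,28)  cross = 14·28 − 14·11.5 = 231.0000; (r_i+r_j)·cross = 28·231.0000 = 6468.0000
edge 3: (14,28)→(12.5,32)  cross = 14·32 − 12.5·28 = 98.0000; (r_i+r_j)·cross = 26.5·98.0000 = 2597.0000
edge 4: (12.5,32)→(7.5,40)  cross = 12.5·40 − 7.5·32 = 260.0000; (r_i+r_j)·cross = 20·260.0000 = 5200.0000
edge 5: (7.5,40)→(5,34.5)  cross = 7.5·34.5 − 5·40 = 58.7500; (r_i+r_j)·cross = 12.5·58.7500 = 734.3750
edge 6: (5,34.5)→(4.5,8)  cross = 5·8 − 4.5·34.5 = -115.2500; (r_i+r_j)·cross = 9.5·-115.2500 = -1094.8750
Σcross = 553.2500 → A = |Σcross|/2 = 276.6250 mm²
Σ(r_i+r_j)·cross = 15098.3750 → first moment M = |Σ|/6 = 2516.3958
R_c = M/A = 2516.3958/276.6250 = 9.0968 mm
θ = 122° = 2.129302 rad
V = θ·R_c·A = 2.129302·9.0968·276.6250 = 5358.166 mm³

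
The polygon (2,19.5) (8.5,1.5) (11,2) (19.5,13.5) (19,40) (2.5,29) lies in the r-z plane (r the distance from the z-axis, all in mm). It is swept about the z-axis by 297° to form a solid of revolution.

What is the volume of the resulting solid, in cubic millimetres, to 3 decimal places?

Volume = 27171.065 mm³

Profile (r,z), 6 vertices: (2,19.5) (8.5,1.5) (11,2) (19.5,13.5) (19,40) (2.5,29)
edge 0: (2,19.5)→(8.5,1.5)  cross = 2·1.5 − 8.5·19.5 = -162.7500; (r_i+r_j)·cross = 10.5·-162.7500 = -1708.8750
edge 1: (8.5,1.5)→(11,2)  cross = 8.5·2 − 11·1.5 = 0.5000; (r_i+r_j)·cross = 19.5·0.5000 = 9.7500
edge 2: (11,2)→(19.5,13.5)  cross = 11·13.5 − 19.5·2 = 109.5000; (r_i+r_j)·cross = 30.5·109.5000 = 3339.7500
edge 3: (19.5,13.5)→(19,40)  cross = 19.5·40 − 19·13.5 = 523.5000; (r_i+r_j)·cross = 38.5·523.5000 = 20154.7500
edge 4: (19,40)→(2.5,29)  cross = 19·29 − 2.5·40 = 451.0000; (r_i+r_j)·cross = 21.5·451.0000 = 9696.5000
edge 5: (2.5,29)→(2,19.5)  cross = 2.5·19.5 − 2·29 = -9.2500; (r_i+r_j)·cross = 4.5·-9.2500 = -41.6250
Σcross = 912.5000 → A = |Σcross|/2 = 456.2500 mm²
Σ(r_i+r_j)·cross = 31450.2500 → first moment M = |Σ|/6 = 5241.7083
R_c = M/A = 5241.7083/456.2500 = 11.4887 mm
θ = 297° = 5.183628 rad
V = θ·R_c·A = 5.183628·11.4887·456.2500 = 27171.065 mm³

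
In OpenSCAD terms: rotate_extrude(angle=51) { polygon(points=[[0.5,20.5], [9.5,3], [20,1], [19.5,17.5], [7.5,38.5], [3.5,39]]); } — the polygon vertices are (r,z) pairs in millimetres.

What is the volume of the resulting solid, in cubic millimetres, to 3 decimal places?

Volume = 4198.872 mm³

Profile (r,z), 6 vertices: (0.5,20.5) (9.5,3) (20,1) (19.5,17.5) (7.5,38.5) (3.5,39)
edge 0: (0.5,20.5)→(9.5,3)  cross = 0.5·3 − 9.5·20.5 = -193.2500; (r_i+r_j)·cross = 10·-193.2500 = -1932.5000
edge 1: (9.5,3)→(20,1)  cross = 9.5·1 − 20·3 = -50.5000; (r_i+r_j)·cross = 29.5·-50.5000 = -1489.7500
edge 2: (20,1)→(19.5,17.5)  cross = 20·17.5 − 19.5·1 = 330.5000; (r_i+r_j)·cross = 39.5·330.5000 = 13054.7500
edge 3: (19.5,17.5)→(7.5,38.5)  cross = 19.5·38.5 − 7.5·17.5 = 619.5000; (r_i+r_j)·cross = 27·619.5000 = 16726.5000
edge 4: (7.5,38.5)→(3.5,39)  cross = 7.5·39 − 3.5·38.5 = 157.7500; (r_i+r_j)·cross = 11·157.7500 = 1735.2500
edge 5: (3.5,39)→(0.5,20.5)  cross = 3.5·20.5 − 0.5·39 = 52.2500; (r_i+r_j)·cross = 4·52.2500 = 209.0000
Σcross = 916.2500 → A = |Σcross|/2 = 458.1250 mm²
Σ(r_i+r_j)·cross = 28303.2500 → first moment M = |Σ|/6 = 4717.2083
R_c = M/A = 4717.2083/458.1250 = 10.2968 mm
θ = 51° = 0.890118 rad
V = θ·R_c·A = 0.890118·10.2968·458.1250 = 4198.872 mm³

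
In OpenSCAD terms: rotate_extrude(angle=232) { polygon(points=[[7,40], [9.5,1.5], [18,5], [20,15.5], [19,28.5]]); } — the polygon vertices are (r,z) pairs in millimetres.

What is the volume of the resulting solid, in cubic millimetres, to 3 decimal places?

Volume = 17942.183 mm³

Profile (r,z), 5 vertices: (7,40) (9.5,1.5) (18,5) (20,15.5) (19,28.5)
edge 0: (7,40)→(9.5,1.5)  cross = 7·1.5 − 9.5·40 = -369.5000; (r_i+r_j)·cross = 16.5·-369.5000 = -6096.7500
edge 1: (9.5,1.5)→(18,5)  cross = 9.5·5 − 18·1.5 = 20.5000; (r_i+r_j)·cross = 27.5·20.5000 = 563.7500
edge 2: (18,5)→(20,15.5)  cross = 18·15.5 − 20·5 = 179.0000; (r_i+r_j)·cross = 38·179.0000 = 6802.0000
edge 3: (20,15.5)→(19,28.5)  cross = 20·28.5 − 19·15.5 = 275.5000; (r_i+r_j)·cross = 39·275.5000 = 10744.5000
edge 4: (19,28.5)→(7,40)  cross = 19·40 − 7·28.5 = 560.5000; (r_i+r_j)·cross = 26·560.5000 = 14573.0000
Σcross = 666.0000 → A = |Σcross|/2 = 333.0000 mm²
Σ(r_i+r_j)·cross = 26586.5000 → first moment M = |Σ|/6 = 4431.0833
R_c = M/A = 4431.0833/333.0000 = 13.3066 mm
θ = 232° = 4.049164 rad
V = θ·R_c·A = 4.049164·13.3066·333.0000 = 17942.183 mm³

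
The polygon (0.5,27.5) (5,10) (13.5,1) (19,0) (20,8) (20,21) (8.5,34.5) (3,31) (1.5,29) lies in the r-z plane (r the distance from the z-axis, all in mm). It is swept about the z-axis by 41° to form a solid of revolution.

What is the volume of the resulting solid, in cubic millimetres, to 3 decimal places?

Volume = 3486.121 mm³

Profile (r,z), 9 vertices: (0.5,27.5) (5,10) (13.5,1) (19,0) (20,8) (20,21) (8.5,34.5) (3,31) (1.5,29)
edge 0: (0.5,27.5)→(5,10)  cross = 0.5·10 − 5·27.5 = -132.5000; (r_i+r_j)·cross = 5.5·-132.5000 = -728.7500
edge 1: (5,10)→(13.5,1)  cross = 5·1 − 13.5·10 = -130.0000; (r_i+r_j)·cross = 18.5·-130.0000 = -2405.0000
edge 2: (13.5,1)→(19,0)  cross = 13.5·0 − 19·1 = -19.0000; (r_i+r_j)·cross = 32.5·-19.0000 = -617.5000
edge 3: (19,0)→(20,8)  cross = 19·8 − 20·0 = 152.0000; (r_i+r_j)·cross = 39·152.0000 = 5928.0000
edge 4: (20,8)→(20,21)  cross = 20·21 − 20·8 = 260.0000; (r_i+r_j)·cross = 40·260.0000 = 10400.0000
edge 5: (20,21)→(8.5,34.5)  cross = 20·34.5 − 8.5·21 = 511.5000; (r_i+r_j)·cross = 28.5·511.5000 = 14577.7500
edge 6: (8.5,34.5)→(3,31)  cross = 8.5·31 − 3·34.5 = 160.0000; (r_i+r_j)·cross = 11.5·160.0000 = 1840.0000
edge 7: (3,31)→(1.5,29)  cross = 3·29 − 1.5·31 = 40.5000; (r_i+r_j)·cross = 4.5·40.5000 = 182.2500
edge 8: (1.5,29)→(0.5,27.5)  cross = 1.5·27.5 − 0.5·29 = 26.7500; (r_i+r_j)·cross = 2·26.7500 = 53.5000
Σcross = 869.2500 → A = |Σcross|/2 = 434.6250 mm²
Σ(r_i+r_j)·cross = 29230.2500 → first moment M = |Σ|/6 = 4871.7083
R_c = M/A = 4871.7083/434.6250 = 11.2090 mm
θ = 41° = 0.715585 rad
V = θ·R_c·A = 0.715585·11.2090·434.6250 = 3486.121 mm³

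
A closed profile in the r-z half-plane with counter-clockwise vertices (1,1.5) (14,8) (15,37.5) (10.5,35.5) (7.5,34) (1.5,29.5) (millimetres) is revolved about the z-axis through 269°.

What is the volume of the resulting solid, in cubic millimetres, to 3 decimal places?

Profile (r,z), 6 vertices: (1,1.5) (14,8) (15,37.5) (10.5,35.5) (7.5,34) (1.5,29.5)
edge 0: (1,1.5)→(14,8)  cross = 1·8 − 14·1.5 = -13.0000; (r_i+r_j)·cross = 15·-13.0000 = -195.0000
edge 1: (14,8)→(15,37.5)  cross = 14·37.5 − 15·8 = 405.0000; (r_i+r_j)·cross = 29·405.0000 = 11745.0000
edge 2: (15,37.5)→(10.5,35.5)  cross = 15·35.5 − 10.5·37.5 = 138.7500; (r_i+r_j)·cross = 25.5·138.7500 = 3538.1250
edge 3: (10.5,35.5)→(7.5,34)  cross = 10.5·34 − 7.5·35.5 = 90.7500; (r_i+r_j)·cross = 18·90.7500 = 1633.5000
edge 4: (7.5,34)→(1.5,29.5)  cross = 7.5·29.5 − 1.5·34 = 170.2500; (r_i+r_j)·cross = 9·170.2500 = 1532.2500
edge 5: (1.5,29.5)→(1,1.5)  cross = 1.5·1.5 − 1·29.5 = -27.2500; (r_i+r_j)·cross = 2.5·-27.2500 = -68.1250
Σcross = 764.5000 → A = |Σcross|/2 = 382.2500 mm²
Σ(r_i+r_j)·cross = 18185.7500 → first moment M = |Σ|/6 = 3030.9583
R_c = M/A = 3030.9583/382.2500 = 7.9293 mm
θ = 269° = 4.694936 rad
V = θ·R_c·A = 4.694936·7.9293·382.2500 = 14230.154 mm³

Volume = 14230.154 mm³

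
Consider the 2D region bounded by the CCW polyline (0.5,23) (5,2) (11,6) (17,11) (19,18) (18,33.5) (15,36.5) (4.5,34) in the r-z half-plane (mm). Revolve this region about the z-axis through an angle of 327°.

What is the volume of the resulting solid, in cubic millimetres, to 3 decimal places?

Profile (r,z), 8 vertices: (0.5,23) (5,2) (11,6) (17,11) (19,18) (18,33.5) (15,36.5) (4.5,34)
edge 0: (0.5,23)→(5,2)  cross = 0.5·2 − 5·23 = -114.0000; (r_i+r_j)·cross = 5.5·-114.0000 = -627.0000
edge 1: (5,2)→(11,6)  cross = 5·6 − 11·2 = 8.0000; (r_i+r_j)·cross = 16·8.0000 = 128.0000
edge 2: (11,6)→(17,11)  cross = 11·11 − 17·6 = 19.0000; (r_i+r_j)·cross = 28·19.0000 = 532.0000
edge 3: (17,11)→(19,18)  cross = 17·18 − 19·11 = 97.0000; (r_i+r_j)·cross = 36·97.0000 = 3492.0000
edge 4: (19,18)→(18,33.5)  cross = 19·33.5 − 18·18 = 312.5000; (r_i+r_j)·cross = 37·312.5000 = 11562.5000
edge 5: (18,33.5)→(15,36.5)  cross = 18·36.5 − 15·33.5 = 154.5000; (r_i+r_j)·cross = 33·154.5000 = 5098.5000
edge 6: (15,36.5)→(4.5,34)  cross = 15·34 − 4.5·36.5 = 345.7500; (r_i+r_j)·cross = 19.5·345.7500 = 6742.1250
edge 7: (4.5,34)→(0.5,23)  cross = 4.5·23 − 0.5·34 = 86.5000; (r_i+r_j)·cross = 5·86.5000 = 432.5000
Σcross = 909.2500 → A = |Σcross|/2 = 454.6250 mm²
Σ(r_i+r_j)·cross = 27360.6250 → first moment M = |Σ|/6 = 4560.1042
R_c = M/A = 4560.1042/454.6250 = 10.0305 mm
θ = 327° = 5.707227 rad
V = θ·R_c·A = 5.707227·10.0305·454.6250 = 26025.548 mm³

Volume = 26025.548 mm³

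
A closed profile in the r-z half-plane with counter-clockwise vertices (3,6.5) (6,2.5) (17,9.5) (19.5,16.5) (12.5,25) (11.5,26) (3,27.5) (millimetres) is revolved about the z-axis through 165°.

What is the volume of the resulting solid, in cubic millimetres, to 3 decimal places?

Volume = 7920.991 mm³

Profile (r,z), 7 vertices: (3,6.5) (6,2.5) (17,9.5) (19.5,16.5) (12.5,25) (11.5,26) (3,27.5)
edge 0: (3,6.5)→(6,2.5)  cross = 3·2.5 − 6·6.5 = -31.5000; (r_i+r_j)·cross = 9·-31.5000 = -283.5000
edge 1: (6,2.5)→(17,9.5)  cross = 6·9.5 − 17·2.5 = 14.5000; (r_i+r_j)·cross = 23·14.5000 = 333.5000
edge 2: (17,9.5)→(19.5,16.5)  cross = 17·16.5 − 19.5·9.5 = 95.2500; (r_i+r_j)·cross = 36.5·95.2500 = 3476.6250
edge 3: (19.5,16.5)→(12.5,25)  cross = 19.5·25 − 12.5·16.5 = 281.2500; (r_i+r_j)·cross = 32·281.2500 = 9000.0000
edge 4: (12.5,25)→(11.5,26)  cross = 12.5·26 − 11.5·25 = 37.5000; (r_i+r_j)·cross = 24·37.5000 = 900.0000
edge 5: (11.5,26)→(3,27.5)  cross = 11.5·27.5 − 3·26 = 238.2500; (r_i+r_j)·cross = 14.5·238.2500 = 3454.6250
edge 6: (3,27.5)→(3,6.5)  cross = 3·6.5 − 3·27.5 = -63.0000; (r_i+r_j)·cross = 6·-63.0000 = -378.0000
Σcross = 572.2500 → A = |Σcross|/2 = 286.1250 mm²
Σ(r_i+r_j)·cross = 16503.2500 → first moment M = |Σ|/6 = 2750.5417
R_c = M/A = 2750.5417/286.1250 = 9.6131 mm
θ = 165° = 2.879793 rad
V = θ·R_c·A = 2.879793·9.6131·286.1250 = 7920.991 mm³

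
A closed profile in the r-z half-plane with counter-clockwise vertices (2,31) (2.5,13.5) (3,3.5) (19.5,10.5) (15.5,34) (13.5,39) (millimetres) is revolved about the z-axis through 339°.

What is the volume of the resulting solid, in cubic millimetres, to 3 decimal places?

Profile (r,z), 6 vertices: (2,31) (2.5,13.5) (3,3.5) (19.5,10.5) (15.5,34) (13.5,39)
edge 0: (2,31)→(2.5,13.5)  cross = 2·13.5 − 2.5·31 = -50.5000; (r_i+r_j)·cross = 4.5·-50.5000 = -227.2500
edge 1: (2.5,13.5)→(3,3.5)  cross = 2.5·3.5 − 3·13.5 = -31.7500; (r_i+r_j)·cross = 5.5·-31.7500 = -174.6250
edge 2: (3,3.5)→(19.5,10.5)  cross = 3·10.5 − 19.5·3.5 = -36.7500; (r_i+r_j)·cross = 22.5·-36.7500 = -826.8750
edge 3: (19.5,10.5)→(15.5,34)  cross = 19.5·34 − 15.5·10.5 = 500.2500; (r_i+r_j)·cross = 35·500.2500 = 17508.7500
edge 4: (15.5,34)→(13.5,39)  cross = 15.5·39 − 13.5·34 = 145.5000; (r_i+r_j)·cross = 29·145.5000 = 4219.5000
edge 5: (13.5,39)→(2,31)  cross = 13.5·31 − 2·39 = 340.5000; (r_i+r_j)·cross = 15.5·340.5000 = 5277.7500
Σcross = 867.2500 → A = |Σcross|/2 = 433.6250 mm²
Σ(r_i+r_j)·cross = 25777.2500 → first moment M = |Σ|/6 = 4296.2083
R_c = M/A = 4296.2083/433.6250 = 9.9077 mm
θ = 339° = 5.916666 rad
V = θ·R_c·A = 5.916666·9.9077·433.6250 = 25419.230 mm³

Volume = 25419.230 mm³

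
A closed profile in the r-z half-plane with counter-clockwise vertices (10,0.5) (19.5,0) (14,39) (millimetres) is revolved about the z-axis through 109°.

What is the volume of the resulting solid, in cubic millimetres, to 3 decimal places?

Volume = 5072.179 mm³

Profile (r,z), 3 vertices: (10,0.5) (19.5,0) (14,39)
edge 0: (10,0.5)→(19.5,0)  cross = 10·0 − 19.5·0.5 = -9.7500; (r_i+r_j)·cross = 29.5·-9.7500 = -287.6250
edge 1: (19.5,0)→(14,39)  cross = 19.5·39 − 14·0 = 760.5000; (r_i+r_j)·cross = 33.5·760.5000 = 25476.7500
edge 2: (14,39)→(10,0.5)  cross = 14·0.5 − 10·39 = -383.0000; (r_i+r_j)·cross = 24·-383.0000 = -9192.0000
Σcross = 367.7500 → A = |Σcross|/2 = 183.8750 mm²
Σ(r_i+r_j)·cross = 15997.1250 → first moment M = |Σ|/6 = 2666.1875
R_c = M/A = 2666.1875/183.8750 = 14.5000 mm
θ = 109° = 1.902409 rad
V = θ·R_c·A = 1.902409·14.5000·183.8750 = 5072.179 mm³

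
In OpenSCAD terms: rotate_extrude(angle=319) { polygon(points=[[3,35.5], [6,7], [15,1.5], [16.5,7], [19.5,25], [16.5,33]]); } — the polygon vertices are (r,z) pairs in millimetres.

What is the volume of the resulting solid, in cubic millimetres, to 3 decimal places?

Profile (r,z), 6 vertices: (3,35.5) (6,7) (15,1.5) (16.5,7) (19.5,25) (16.5,33)
edge 0: (3,35.5)→(6,7)  cross = 3·7 − 6·35.5 = -192.0000; (r_i+r_j)·cross = 9·-192.0000 = -1728.0000
edge 1: (6,7)→(15,1.5)  cross = 6·1.5 − 15·7 = -96.0000; (r_i+r_j)·cross = 21·-96.0000 = -2016.0000
edge 2: (15,1.5)→(16.5,7)  cross = 15·7 − 16.5·1.5 = 80.2500; (r_i+r_j)·cross = 31.5·80.2500 = 2527.8750
edge 3: (16.5,7)→(19.5,25)  cross = 16.5·25 − 19.5·7 = 276.0000; (r_i+r_j)·cross = 36·276.0000 = 9936.0000
edge 4: (19.5,25)→(16.5,33)  cross = 19.5·33 − 16.5·25 = 231.0000; (r_i+r_j)·cross = 36·231.0000 = 8316.0000
edge 5: (16.5,33)→(3,35.5)  cross = 16.5·35.5 − 3·33 = 486.7500; (r_i+r_j)·cross = 19.5·486.7500 = 9491.6250
Σcross = 786.0000 → A = |Σcross|/2 = 393.0000 mm²
Σ(r_i+r_j)·cross = 26527.5000 → first moment M = |Σ|/6 = 4421.2500
R_c = M/A = 4421.2500/393.0000 = 11.2500 mm
θ = 319° = 5.567600 rad
V = θ·R_c·A = 5.567600·11.2500·393.0000 = 24615.753 mm³

Volume = 24615.753 mm³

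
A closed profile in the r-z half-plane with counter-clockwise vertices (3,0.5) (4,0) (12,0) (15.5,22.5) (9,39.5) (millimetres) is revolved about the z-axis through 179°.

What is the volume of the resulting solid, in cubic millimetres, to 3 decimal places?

Volume = 8373.670 mm³

Profile (r,z), 5 vertices: (3,0.5) (4,0) (12,0) (15.5,22.5) (9,39.5)
edge 0: (3,0.5)→(4,0)  cross = 3·0 − 4·0.5 = -2.0000; (r_i+r_j)·cross = 7·-2.0000 = -14.0000
edge 1: (4,0)→(12,0)  cross = 4·0 − 12·0 = 0.0000; (r_i+r_j)·cross = 16·0.0000 = 0.0000
edge 2: (12,0)→(15.5,22.5)  cross = 12·22.5 − 15.5·0 = 270.0000; (r_i+r_j)·cross = 27.5·270.0000 = 7425.0000
edge 3: (15.5,22.5)→(9,39.5)  cross = 15.5·39.5 − 9·22.5 = 409.7500; (r_i+r_j)·cross = 24.5·409.7500 = 10038.8750
edge 4: (9,39.5)→(3,0.5)  cross = 9·0.5 − 3·39.5 = -114.0000; (r_i+r_j)·cross = 12·-114.0000 = -1368.0000
Σcross = 563.7500 → A = |Σcross|/2 = 281.8750 mm²
Σ(r_i+r_j)·cross = 16081.8750 → first moment M = |Σ|/6 = 2680.3125
R_c = M/A = 2680.3125/281.8750 = 9.5089 mm
θ = 179° = 3.124139 rad
V = θ·R_c·A = 3.124139·9.5089·281.8750 = 8373.670 mm³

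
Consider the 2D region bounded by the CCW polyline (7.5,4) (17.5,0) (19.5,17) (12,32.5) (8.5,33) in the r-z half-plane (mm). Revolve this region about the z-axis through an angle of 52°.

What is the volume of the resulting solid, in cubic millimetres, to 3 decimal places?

Volume = 3302.576 mm³

Profile (r,z), 5 vertices: (7.5,4) (17.5,0) (19.5,17) (12,32.5) (8.5,33)
edge 0: (7.5,4)→(17.5,0)  cross = 7.5·0 − 17.5·4 = -70.0000; (r_i+r_j)·cross = 25·-70.0000 = -1750.0000
edge 1: (17.5,0)→(19.5,17)  cross = 17.5·17 − 19.5·0 = 297.5000; (r_i+r_j)·cross = 37·297.5000 = 11007.5000
edge 2: (19.5,17)→(12,32.5)  cross = 19.5·32.5 − 12·17 = 429.7500; (r_i+r_j)·cross = 31.5·429.7500 = 13537.1250
edge 3: (12,32.5)→(8.5,33)  cross = 12·33 − 8.5·32.5 = 119.7500; (r_i+r_j)·cross = 20.5·119.7500 = 2454.8750
edge 4: (8.5,33)→(7.5,4)  cross = 8.5·4 − 7.5·33 = -213.5000; (r_i+r_j)·cross = 16·-213.5000 = -3416.0000
Σcross = 563.5000 → A = |Σcross|/2 = 281.7500 mm²
Σ(r_i+r_j)·cross = 21833.5000 → first moment M = |Σ|/6 = 3638.9167
R_c = M/A = 3638.9167/281.7500 = 12.9154 mm
θ = 52° = 0.907571 rad
V = θ·R_c·A = 0.907571·12.9154·281.7500 = 3302.576 mm³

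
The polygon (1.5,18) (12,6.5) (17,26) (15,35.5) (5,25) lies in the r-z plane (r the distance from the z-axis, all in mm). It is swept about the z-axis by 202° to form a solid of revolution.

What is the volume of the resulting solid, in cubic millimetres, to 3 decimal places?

Volume = 8333.481 mm³

Profile (r,z), 5 vertices: (1.5,18) (12,6.5) (17,26) (15,35.5) (5,25)
edge 0: (1.5,18)→(12,6.5)  cross = 1.5·6.5 − 12·18 = -206.2500; (r_i+r_j)·cross = 13.5·-206.2500 = -2784.3750
edge 1: (12,6.5)→(17,26)  cross = 12·26 − 17·6.5 = 201.5000; (r_i+r_j)·cross = 29·201.5000 = 5843.5000
edge 2: (17,26)→(15,35.5)  cross = 17·35.5 − 15·26 = 213.5000; (r_i+r_j)·cross = 32·213.5000 = 6832.0000
edge 3: (15,35.5)→(5,25)  cross = 15·25 − 5·35.5 = 197.5000; (r_i+r_j)·cross = 20·197.5000 = 3950.0000
edge 4: (5,25)→(1.5,18)  cross = 5·18 − 1.5·25 = 52.5000; (r_i+r_j)·cross = 6.5·52.5000 = 341.2500
Σcross = 458.7500 → A = |Σcross|/2 = 229.3750 mm²
Σ(r_i+r_j)·cross = 14182.3750 → first moment M = |Σ|/6 = 2363.7292
R_c = M/A = 2363.7292/229.3750 = 10.3051 mm
θ = 202° = 3.525565 rad
V = θ·R_c·A = 3.525565·10.3051·229.3750 = 8333.481 mm³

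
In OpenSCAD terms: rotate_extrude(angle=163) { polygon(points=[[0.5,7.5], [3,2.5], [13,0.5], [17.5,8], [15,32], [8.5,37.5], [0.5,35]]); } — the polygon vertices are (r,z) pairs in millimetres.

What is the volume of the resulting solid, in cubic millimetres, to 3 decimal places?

Profile (r,z), 7 vertices: (0.5,7.5) (3,2.5) (13,0.5) (17.5,8) (15,32) (8.5,37.5) (0.5,35)
edge 0: (0.5,7.5)→(3,2.5)  cross = 0.5·2.5 − 3·7.5 = -21.2500; (r_i+r_j)·cross = 3.5·-21.2500 = -74.3750
edge 1: (3,2.5)→(13,0.5)  cross = 3·0.5 − 13·2.5 = -31.0000; (r_i+r_j)·cross = 16·-31.0000 = -496.0000
edge 2: (13,0.5)→(17.5,8)  cross = 13·8 − 17.5·0.5 = 95.2500; (r_i+r_j)·cross = 30.5·95.2500 = 2905.1250
edge 3: (17.5,8)→(15,32)  cross = 17.5·32 − 15·8 = 440.0000; (r_i+r_j)·cross = 32.5·440.0000 = 14300.0000
edge 4: (15,32)→(8.5,37.5)  cross = 15·37.5 − 8.5·32 = 290.5000; (r_i+r_j)·cross = 23.5·290.5000 = 6826.7500
edge 5: (8.5,37.5)→(0.5,35)  cross = 8.5·35 − 0.5·37.5 = 278.7500; (r_i+r_j)·cross = 9·278.7500 = 2508.7500
edge 6: (0.5,35)→(0.5,7.5)  cross = 0.5·7.5 − 0.5·35 = -13.7500; (r_i+r_j)·cross = 1·-13.7500 = -13.7500
Σcross = 1038.5000 → A = |Σcross|/2 = 519.2500 mm²
Σ(r_i+r_j)·cross = 25956.5000 → first moment M = |Σ|/6 = 4326.0833
R_c = M/A = 4326.0833/519.2500 = 8.3314 mm
θ = 163° = 2.844887 rad
V = θ·R_c·A = 2.844887·8.3314·519.2500 = 12307.217 mm³

Volume = 12307.217 mm³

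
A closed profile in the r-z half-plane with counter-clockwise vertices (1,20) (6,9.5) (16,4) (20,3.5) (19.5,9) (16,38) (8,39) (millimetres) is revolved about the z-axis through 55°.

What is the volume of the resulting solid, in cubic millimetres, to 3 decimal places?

Profile (r,z), 7 vertices: (1,20) (6,9.5) (16,4) (20,3.5) (19.5,9) (16,38) (8,39)
edge 0: (1,20)→(6,9.5)  cross = 1·9.5 − 6·20 = -110.5000; (r_i+r_j)·cross = 7·-110.5000 = -773.5000
edge 1: (6,9.5)→(16,4)  cross = 6·4 − 16·9.5 = -128.0000; (r_i+r_j)·cross = 22·-128.0000 = -2816.0000
edge 2: (16,4)→(20,3.5)  cross = 16·3.5 − 20·4 = -24.0000; (r_i+r_j)·cross = 36·-24.0000 = -864.0000
edge 3: (20,3.5)→(19.5,9)  cross = 20·9 − 19.5·3.5 = 111.7500; (r_i+r_j)·cross = 39.5·111.7500 = 4414.1250
edge 4: (19.5,9)→(16,38)  cross = 19.5·38 − 16·9 = 597.0000; (r_i+r_j)·cross = 35.5·597.0000 = 21193.5000
edge 5: (16,38)→(8,39)  cross = 16·39 − 8·38 = 320.0000; (r_i+r_j)·cross = 24·320.0000 = 7680.0000
edge 6: (8,39)→(1,20)  cross = 8·20 − 1·39 = 121.0000; (r_i+r_j)·cross = 9·121.0000 = 1089.0000
Σcross = 887.2500 → A = |Σcross|/2 = 443.6250 mm²
Σ(r_i+r_j)·cross = 29923.1250 → first moment M = |Σ|/6 = 4987.1875
R_c = M/A = 4987.1875/443.6250 = 11.2419 mm
θ = 55° = 0.959931 rad
V = θ·R_c·A = 0.959931·11.2419·443.6250 = 4787.356 mm³

Volume = 4787.356 mm³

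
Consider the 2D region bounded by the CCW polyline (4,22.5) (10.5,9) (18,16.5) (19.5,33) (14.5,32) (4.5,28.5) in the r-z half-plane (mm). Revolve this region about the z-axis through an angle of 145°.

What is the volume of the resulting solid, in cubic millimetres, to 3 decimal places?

Volume = 7415.348 mm³

Profile (r,z), 6 vertices: (4,22.5) (10.5,9) (18,16.5) (19.5,33) (14.5,32) (4.5,28.5)
edge 0: (4,22.5)→(10.5,9)  cross = 4·9 − 10.5·22.5 = -200.2500; (r_i+r_j)·cross = 14.5·-200.2500 = -2903.6250
edge 1: (10.5,9)→(18,16.5)  cross = 10.5·16.5 − 18·9 = 11.2500; (r_i+r_j)·cross = 28.5·11.2500 = 320.6250
edge 2: (18,16.5)→(19.5,33)  cross = 18·33 − 19.5·16.5 = 272.2500; (r_i+r_j)·cross = 37.5·272.2500 = 10209.3750
edge 3: (19.5,33)→(14.5,32)  cross = 19.5·32 − 14.5·33 = 145.5000; (r_i+r_j)·cross = 34·145.5000 = 4947.0000
edge 4: (14.5,32)→(4.5,28.5)  cross = 14.5·28.5 − 4.5·32 = 269.2500; (r_i+r_j)·cross = 19·269.2500 = 5115.7500
edge 5: (4.5,28.5)→(4,22.5)  cross = 4.5·22.5 − 4·28.5 = -12.7500; (r_i+r_j)·cross = 8.5·-12.7500 = -108.3750
Σcross = 485.2500 → A = |Σcross|/2 = 242.6250 mm²
Σ(r_i+r_j)·cross = 17580.7500 → first moment M = |Σ|/6 = 2930.1250
R_c = M/A = 2930.1250/242.6250 = 12.0768 mm
θ = 145° = 2.530727 rad
V = θ·R_c·A = 2.530727·12.0768·242.6250 = 7415.348 mm³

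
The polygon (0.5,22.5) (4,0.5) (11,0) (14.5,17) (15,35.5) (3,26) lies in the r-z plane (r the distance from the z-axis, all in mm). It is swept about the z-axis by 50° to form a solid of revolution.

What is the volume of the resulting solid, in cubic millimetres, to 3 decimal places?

Volume = 2507.238 mm³

Profile (r,z), 6 vertices: (0.5,22.5) (4,0.5) (11,0) (14.5,17) (15,35.5) (3,26)
edge 0: (0.5,22.5)→(4,0.5)  cross = 0.5·0.5 − 4·22.5 = -89.7500; (r_i+r_j)·cross = 4.5·-89.7500 = -403.8750
edge 1: (4,0.5)→(11,0)  cross = 4·0 − 11·0.5 = -5.5000; (r_i+r_j)·cross = 15·-5.5000 = -82.5000
edge 2: (11,0)→(14.5,17)  cross = 11·17 − 14.5·0 = 187.0000; (r_i+r_j)·cross = 25.5·187.0000 = 4768.5000
edge 3: (14.5,17)→(15,35.5)  cross = 14.5·35.5 − 15·17 = 259.7500; (r_i+r_j)·cross = 29.5·259.7500 = 7662.6250
edge 4: (15,35.5)→(3,26)  cross = 15·26 − 3·35.5 = 283.5000; (r_i+r_j)·cross = 18·283.5000 = 5103.0000
edge 5: (3,26)→(0.5,22.5)  cross = 3·22.5 − 0.5·26 = 54.5000; (r_i+r_j)·cross = 3.5·54.5000 = 190.7500
Σcross = 689.5000 → A = |Σcross|/2 = 344.7500 mm²
Σ(r_i+r_j)·cross = 17238.5000 → first moment M = |Σ|/6 = 2873.0833
R_c = M/A = 2873.0833/344.7500 = 8.3338 mm
θ = 50° = 0.872665 rad
V = θ·R_c·A = 0.872665·8.3338·344.7500 = 2507.238 mm³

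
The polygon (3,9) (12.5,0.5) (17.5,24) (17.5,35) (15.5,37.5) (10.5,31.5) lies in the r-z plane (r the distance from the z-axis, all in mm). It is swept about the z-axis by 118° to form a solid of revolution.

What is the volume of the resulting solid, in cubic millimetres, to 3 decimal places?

Volume = 6853.034 mm³

Profile (r,z), 6 vertices: (3,9) (12.5,0.5) (17.5,24) (17.5,35) (15.5,37.5) (10.5,31.5)
edge 0: (3,9)→(12.5,0.5)  cross = 3·0.5 − 12.5·9 = -111.0000; (r_i+r_j)·cross = 15.5·-111.0000 = -1720.5000
edge 1: (12.5,0.5)→(17.5,24)  cross = 12.5·24 − 17.5·0.5 = 291.2500; (r_i+r_j)·cross = 30·291.2500 = 8737.5000
edge 2: (17.5,24)→(17.5,35)  cross = 17.5·35 − 17.5·24 = 192.5000; (r_i+r_j)·cross = 35·192.5000 = 6737.5000
edge 3: (17.5,35)→(15.5,37.5)  cross = 17.5·37.5 − 15.5·35 = 113.7500; (r_i+r_j)·cross = 33·113.7500 = 3753.7500
edge 4: (15.5,37.5)→(10.5,31.5)  cross = 15.5·31.5 − 10.5·37.5 = 94.5000; (r_i+r_j)·cross = 26·94.5000 = 2457.0000
edge 5: (10.5,31.5)→(3,9)  cross = 10.5·9 − 3·31.5 = 0.0000; (r_i+r_j)·cross = 13.5·0.0000 = 0.0000
Σcross = 581.0000 → A = |Σcross|/2 = 290.5000 mm²
Σ(r_i+r_j)·cross = 19965.2500 → first moment M = |Σ|/6 = 3327.5417
R_c = M/A = 3327.5417/290.5000 = 11.4545 mm
θ = 118° = 2.059489 rad
V = θ·R_c·A = 2.059489·11.4545·290.5000 = 6853.034 mm³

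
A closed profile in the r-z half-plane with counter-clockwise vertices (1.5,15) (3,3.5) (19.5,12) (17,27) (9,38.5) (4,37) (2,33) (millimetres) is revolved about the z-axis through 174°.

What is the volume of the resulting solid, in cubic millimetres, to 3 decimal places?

Profile (r,z), 7 vertices: (1.5,15) (3,3.5) (19.5,12) (17,27) (9,38.5) (4,37) (2,33)
edge 0: (1.5,15)→(3,3.5)  cross = 1.5·3.5 − 3·15 = -39.7500; (r_i+r_j)·cross = 4.5·-39.7500 = -178.8750
edge 1: (3,3.5)→(19.5,12)  cross = 3·12 − 19.5·3.5 = -32.2500; (r_i+r_j)·cross = 22.5·-32.2500 = -725.6250
edge 2: (19.5,12)→(17,27)  cross = 19.5·27 − 17·12 = 322.5000; (r_i+r_j)·cross = 36.5·322.5000 = 11771.2500
edge 3: (17,27)→(9,38.5)  cross = 17·38.5 − 9·27 = 411.5000; (r_i+r_j)·cross = 26·411.5000 = 10699.0000
edge 4: (9,38.5)→(4,37)  cross = 9·37 − 4·38.5 = 179.0000; (r_i+r_j)·cross = 13·179.0000 = 2327.0000
edge 5: (4,37)→(2,33)  cross = 4·33 − 2·37 = 58.0000; (r_i+r_j)·cross = 6·58.0000 = 348.0000
edge 6: (2,33)→(1.5,15)  cross = 2·15 − 1.5·33 = -19.5000; (r_i+r_j)·cross = 3.5·-19.5000 = -68.2500
Σcross = 879.5000 → A = |Σcross|/2 = 439.7500 mm²
Σ(r_i+r_j)·cross = 24172.5000 → first moment M = |Σ|/6 = 4028.7500
R_c = M/A = 4028.7500/439.7500 = 9.1615 mm
θ = 174° = 3.036873 rad
V = θ·R_c·A = 3.036873·9.1615·439.7500 = 12234.802 mm³

Volume = 12234.802 mm³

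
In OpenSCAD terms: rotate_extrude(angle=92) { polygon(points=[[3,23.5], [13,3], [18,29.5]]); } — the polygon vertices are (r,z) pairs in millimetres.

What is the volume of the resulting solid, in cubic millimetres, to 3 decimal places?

Volume = 3343.876 mm³

Profile (r,z), 3 vertices: (3,23.5) (13,3) (18,29.5)
edge 0: (3,23.5)→(13,3)  cross = 3·3 − 13·23.5 = -296.5000; (r_i+r_j)·cross = 16·-296.5000 = -4744.0000
edge 1: (13,3)→(18,29.5)  cross = 13·29.5 − 18·3 = 329.5000; (r_i+r_j)·cross = 31·329.5000 = 10214.5000
edge 2: (18,29.5)→(3,23.5)  cross = 18·23.5 − 3·29.5 = 334.5000; (r_i+r_j)·cross = 21·334.5000 = 7024.5000
Σcross = 367.5000 → A = |Σcross|/2 = 183.7500 mm²
Σ(r_i+r_j)·cross = 12495.0000 → first moment M = |Σ|/6 = 2082.5000
R_c = M/A = 2082.5000/183.7500 = 11.3333 mm
θ = 92° = 1.605703 rad
V = θ·R_c·A = 1.605703·11.3333·183.7500 = 3343.876 mm³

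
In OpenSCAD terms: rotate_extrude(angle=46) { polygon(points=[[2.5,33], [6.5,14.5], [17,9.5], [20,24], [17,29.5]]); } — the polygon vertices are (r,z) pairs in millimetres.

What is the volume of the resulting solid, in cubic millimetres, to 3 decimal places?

Volume = 2456.123 mm³

Profile (r,z), 5 vertices: (2.5,33) (6.5,14.5) (17,9.5) (20,24) (17,29.5)
edge 0: (2.5,33)→(6.5,14.5)  cross = 2.5·14.5 − 6.5·33 = -178.2500; (r_i+r_j)·cross = 9·-178.2500 = -1604.2500
edge 1: (6.5,14.5)→(17,9.5)  cross = 6.5·9.5 − 17·14.5 = -184.7500; (r_i+r_j)·cross = 23.5·-184.7500 = -4341.6250
edge 2: (17,9.5)→(20,24)  cross = 17·24 − 20·9.5 = 218.0000; (r_i+r_j)·cross = 37·218.0000 = 8066.0000
edge 3: (20,24)→(17,29.5)  cross = 20·29.5 − 17·24 = 182.0000; (r_i+r_j)·cross = 37·182.0000 = 6734.0000
edge 4: (17,29.5)→(2.5,33)  cross = 17·33 − 2.5·29.5 = 487.2500; (r_i+r_j)·cross = 19.5·487.2500 = 9501.3750
Σcross = 524.2500 → A = |Σcross|/2 = 262.1250 mm²
Σ(r_i+r_j)·cross = 18355.5000 → first moment M = |Σ|/6 = 3059.2500
R_c = M/A = 3059.2500/262.1250 = 11.6710 mm
θ = 46° = 0.802851 rad
V = θ·R_c·A = 0.802851·11.6710·262.1250 = 2456.123 mm³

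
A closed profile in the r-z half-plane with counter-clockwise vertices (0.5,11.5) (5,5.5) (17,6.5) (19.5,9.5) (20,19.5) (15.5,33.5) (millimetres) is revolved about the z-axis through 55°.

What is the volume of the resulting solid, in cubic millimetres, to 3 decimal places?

Profile (r,z), 6 vertices: (0.5,11.5) (5,5.5) (17,6.5) (19.5,9.5) (20,19.5) (15.5,33.5)
edge 0: (0.5,11.5)→(5,5.5)  cross = 0.5·5.5 − 5·11.5 = -54.7500; (r_i+r_j)·cross = 5.5·-54.7500 = -301.1250
edge 1: (5,5.5)→(17,6.5)  cross = 5·6.5 − 17·5.5 = -61.0000; (r_i+r_j)·cross = 22·-61.0000 = -1342.0000
edge 2: (17,6.5)→(19.5,9.5)  cross = 17·9.5 − 19.5·6.5 = 34.7500; (r_i+r_j)·cross = 36.5·34.7500 = 1268.3750
edge 3: (19.5,9.5)→(20,19.5)  cross = 19.5·19.5 − 20·9.5 = 190.2500; (r_i+r_j)·cross = 39.5·190.2500 = 7514.8750
edge 4: (20,19.5)→(15.5,33.5)  cross = 20·33.5 − 15.5·19.5 = 367.7500; (r_i+r_j)·cross = 35.5·367.7500 = 13055.1250
edge 5: (15.5,33.5)→(0.5,11.5)  cross = 15.5·11.5 − 0.5·33.5 = 161.5000; (r_i+r_j)·cross = 16·161.5000 = 2584.0000
Σcross = 638.5000 → A = |Σcross|/2 = 319.2500 mm²
Σ(r_i+r_j)·cross = 22779.2500 → first moment M = |Σ|/6 = 3796.5417
R_c = M/A = 3796.5417/319.2500 = 11.8921 mm
θ = 55° = 0.959931 rad
V = θ·R_c·A = 0.959931·11.8921·319.2500 = 3644.418 mm³

Volume = 3644.418 mm³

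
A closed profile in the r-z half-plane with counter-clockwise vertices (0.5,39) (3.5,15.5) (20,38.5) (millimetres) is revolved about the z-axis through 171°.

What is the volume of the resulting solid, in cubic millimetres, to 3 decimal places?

Volume = 5452.705 mm³

Profile (r,z), 3 vertices: (0.5,39) (3.5,15.5) (20,38.5)
edge 0: (0.5,39)→(3.5,15.5)  cross = 0.5·15.5 − 3.5·39 = -128.7500; (r_i+r_j)·cross = 4·-128.7500 = -515.0000
edge 1: (3.5,15.5)→(20,38.5)  cross = 3.5·38.5 − 20·15.5 = -175.2500; (r_i+r_j)·cross = 23.5·-175.2500 = -4118.3750
edge 2: (20,38.5)→(0.5,39)  cross = 20·39 − 0.5·38.5 = 760.7500; (r_i+r_j)·cross = 20.5·760.7500 = 15595.3750
Σcross = 456.7500 → A = |Σcross|/2 = 228.3750 mm²
Σ(r_i+r_j)·cross = 10962.0000 → first moment M = |Σ|/6 = 1827.0000
R_c = M/A = 1827.0000/228.3750 = 8.0000 mm
θ = 171° = 2.984513 rad
V = θ·R_c·A = 2.984513·8.0000·228.3750 = 5452.705 mm³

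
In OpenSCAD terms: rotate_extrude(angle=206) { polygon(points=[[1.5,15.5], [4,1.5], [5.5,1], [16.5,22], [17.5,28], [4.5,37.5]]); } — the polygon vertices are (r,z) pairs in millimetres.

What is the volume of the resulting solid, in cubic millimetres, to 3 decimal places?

Profile (r,z), 6 vertices: (1.5,15.5) (4,1.5) (5.5,1) (16.5,22) (17.5,28) (4.5,37.5)
edge 0: (1.5,15.5)→(4,1.5)  cross = 1.5·1.5 − 4·15.5 = -59.7500; (r_i+r_j)·cross = 5.5·-59.7500 = -328.6250
edge 1: (4,1.5)→(5.5,1)  cross = 4·1 − 5.5·1.5 = -4.2500; (r_i+r_j)·cross = 9.5·-4.2500 = -40.3750
edge 2: (5.5,1)→(16.5,22)  cross = 5.5·22 − 16.5·1 = 104.5000; (r_i+r_j)·cross = 22·104.5000 = 2299.0000
edge 3: (16.5,22)→(17.5,28)  cross = 16.5·28 − 17.5·22 = 77.0000; (r_i+r_j)·cross = 34·77.0000 = 2618.0000
edge 4: (17.5,28)→(4.5,37.5)  cross = 17.5·37.5 − 4.5·28 = 530.2500; (r_i+r_j)·cross = 22·530.2500 = 11665.5000
edge 5: (4.5,37.5)→(1.5,15.5)  cross = 4.5·15.5 − 1.5·37.5 = 13.5000; (r_i+r_j)·cross = 6·13.5000 = 81.0000
Σcross = 661.2500 → A = |Σcross|/2 = 330.6250 mm²
Σ(r_i+r_j)·cross = 16294.5000 → first moment M = |Σ|/6 = 2715.7500
R_c = M/A = 2715.7500/330.6250 = 8.2140 mm
θ = 206° = 3.595378 rad
V = θ·R_c·A = 3.595378·8.2140·330.6250 = 9764.149 mm³

Volume = 9764.149 mm³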